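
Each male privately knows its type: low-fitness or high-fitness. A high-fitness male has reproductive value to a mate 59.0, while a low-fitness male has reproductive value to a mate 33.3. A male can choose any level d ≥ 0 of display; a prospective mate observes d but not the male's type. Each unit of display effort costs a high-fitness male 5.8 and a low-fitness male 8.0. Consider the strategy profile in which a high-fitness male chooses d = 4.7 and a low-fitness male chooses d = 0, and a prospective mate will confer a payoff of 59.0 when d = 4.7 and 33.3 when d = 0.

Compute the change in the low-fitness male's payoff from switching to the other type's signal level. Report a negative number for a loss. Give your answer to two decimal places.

Playing d = 0 the low-fitness male receives 33.3.
Deviating to d = 4.7 brings payment 59.0 at cost 8.0 × 4.7 = 37.6, netting 21.4.
Gain from deviating: 21.4 − 33.3 = -11.90.
The gain is negative, so the low-fitness type's incentive-compatibility constraint is satisfied.

-11.90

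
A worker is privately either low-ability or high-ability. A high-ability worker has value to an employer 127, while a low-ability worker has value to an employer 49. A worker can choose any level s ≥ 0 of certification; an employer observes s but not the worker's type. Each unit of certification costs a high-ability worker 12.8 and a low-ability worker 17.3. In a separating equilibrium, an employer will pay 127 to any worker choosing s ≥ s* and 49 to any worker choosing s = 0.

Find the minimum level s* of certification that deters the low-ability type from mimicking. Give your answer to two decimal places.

A low-ability worker choosing s = 0 receives 49.
Imitating at s* instead would pay 127 at cost 17.3·s*, netting 127 − 17.3·s*.
Indifference: 49 = 127 − 17.3·s*, so s* = (127 − 49) / 17.3 ≈ 4.51.
This is the low-ability type's binding incentive-compatibility constraint; any s ≥ 4.51 sustains separation on that side.

4.51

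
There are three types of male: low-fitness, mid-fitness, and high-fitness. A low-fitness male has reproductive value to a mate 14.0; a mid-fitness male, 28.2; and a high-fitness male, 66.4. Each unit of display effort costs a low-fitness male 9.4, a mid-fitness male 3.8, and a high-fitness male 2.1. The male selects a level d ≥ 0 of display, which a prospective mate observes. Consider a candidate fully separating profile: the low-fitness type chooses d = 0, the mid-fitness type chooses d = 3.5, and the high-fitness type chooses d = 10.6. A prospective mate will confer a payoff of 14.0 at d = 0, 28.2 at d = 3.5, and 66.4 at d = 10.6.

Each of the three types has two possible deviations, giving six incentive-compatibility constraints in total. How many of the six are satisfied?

5

Low-fitness (own payoff 14.0): to d=3.5 gives 28.2 − 9.4×3.5 = -4.7 → no gain ✓; to d=10.6 gives 66.4 − 9.4×10.6 = -33.24 → no gain ✓.
Mid-fitness (own payoff 28.2 − 3.8×3.5 = 14.9): to d=0 gives 14.0 → no gain ✓; to d=10.6 gives 66.4 − 3.8×10.6 = 26.12 → profitable ✗.
High-fitness (own payoff 66.4 − 2.1×10.6 = 44.14): to d=0 gives 14.0 → no gain ✓; to d=3.5 gives 28.2 − 2.1×3.5 = 20.85 → no gain ✓.
5 of the 6 constraints hold; not an equilibrium.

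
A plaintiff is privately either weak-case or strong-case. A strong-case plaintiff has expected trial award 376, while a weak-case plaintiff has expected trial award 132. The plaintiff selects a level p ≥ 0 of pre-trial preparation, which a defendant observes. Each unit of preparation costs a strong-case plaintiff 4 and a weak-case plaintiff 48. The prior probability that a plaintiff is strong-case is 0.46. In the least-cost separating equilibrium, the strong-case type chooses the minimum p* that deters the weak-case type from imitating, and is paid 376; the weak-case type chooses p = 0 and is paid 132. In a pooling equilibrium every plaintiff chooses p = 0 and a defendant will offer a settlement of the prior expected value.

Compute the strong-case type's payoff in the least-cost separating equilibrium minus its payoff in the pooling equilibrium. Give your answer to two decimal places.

Least-cost separating signal: p* solves 132 = 376 − 48·p*, so p* = (376 − 132)/48 ≈ 5.0833.
Strong-case type's separating payoff: 376 − 4 × p* = 376 − 4 × (376 − 132)/48 = 376 − 976/48 ≈ 355.6667.
Pooling payoff: 0.46 × 376 + 0.54 × 132 = 244.24.
Difference: 355.6667 − 244.24 = 111.4267, i.e. 111.43 to two decimal places.
The strong-case type prefers to separate.

111.43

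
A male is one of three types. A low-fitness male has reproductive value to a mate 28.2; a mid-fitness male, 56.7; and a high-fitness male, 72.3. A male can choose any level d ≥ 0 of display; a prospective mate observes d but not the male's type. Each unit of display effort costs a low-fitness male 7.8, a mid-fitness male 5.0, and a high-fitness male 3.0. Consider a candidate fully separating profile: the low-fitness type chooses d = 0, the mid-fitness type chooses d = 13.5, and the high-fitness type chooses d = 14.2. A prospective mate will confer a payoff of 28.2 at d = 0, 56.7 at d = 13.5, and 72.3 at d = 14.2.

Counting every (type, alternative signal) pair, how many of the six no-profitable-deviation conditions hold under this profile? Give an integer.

Mid-fitness (own payoff 56.7 − 5.0×13.5 = -10.8): to d=0 gives 28.2 → profitable ✗; to d=14.2 gives 72.3 − 5.0×14.2 = 1.3 → profitable ✗.
Low-fitness (own payoff 28.2): to d=13.5 gives 56.7 − 7.8×13.5 = -48.6 → no gain ✓; to d=14.2 gives 72.3 − 7.8×14.2 = -38.46 → no gain ✓.
High-fitness (own payoff 72.3 − 3.0×14.2 = 29.7): to d=0 gives 28.2 → no gain ✓; to d=13.5 gives 56.7 − 3.0×13.5 = 16.2 → no gain ✓.
4 of the 6 constraints hold; not an equilibrium.

4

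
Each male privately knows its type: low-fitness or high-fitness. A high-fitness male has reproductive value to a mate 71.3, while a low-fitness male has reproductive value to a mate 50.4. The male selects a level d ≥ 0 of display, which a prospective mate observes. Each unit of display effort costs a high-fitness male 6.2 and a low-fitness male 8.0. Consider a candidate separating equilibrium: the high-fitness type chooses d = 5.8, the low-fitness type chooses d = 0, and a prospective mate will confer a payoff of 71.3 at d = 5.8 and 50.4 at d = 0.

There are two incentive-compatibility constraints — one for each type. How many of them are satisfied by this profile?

1

High-fitness type: signal → 71.3 − 6.2 × 5.8 = 35.34; deviate to 0 → 50.4. IC fails (35.34 < 50.4).
Low-fitness type: stay at 0 → 50.4; mimic → 71.3 − 8.0 × 5.8 = 24.9. IC holds (50.4 ≥ 24.9).
1 of 2 constraints hold, so this profile is not an equilibrium.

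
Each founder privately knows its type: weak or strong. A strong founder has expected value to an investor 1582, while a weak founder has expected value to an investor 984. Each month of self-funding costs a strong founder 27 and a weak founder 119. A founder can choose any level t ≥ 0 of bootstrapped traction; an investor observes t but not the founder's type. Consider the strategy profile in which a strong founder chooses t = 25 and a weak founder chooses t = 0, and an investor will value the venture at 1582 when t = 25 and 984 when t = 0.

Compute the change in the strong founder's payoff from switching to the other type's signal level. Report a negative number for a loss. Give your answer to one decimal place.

77.0

Playing t = 25 the strong founder receives 1582 − 27 × 25 = 907.
Deviating to t = 0 yields 984 instead.
Gain from deviating: 984 − 907 = 77.0.
The gain is positive, so the strong type's incentive-compatibility constraint is violated — this profile is not a separating equilibrium.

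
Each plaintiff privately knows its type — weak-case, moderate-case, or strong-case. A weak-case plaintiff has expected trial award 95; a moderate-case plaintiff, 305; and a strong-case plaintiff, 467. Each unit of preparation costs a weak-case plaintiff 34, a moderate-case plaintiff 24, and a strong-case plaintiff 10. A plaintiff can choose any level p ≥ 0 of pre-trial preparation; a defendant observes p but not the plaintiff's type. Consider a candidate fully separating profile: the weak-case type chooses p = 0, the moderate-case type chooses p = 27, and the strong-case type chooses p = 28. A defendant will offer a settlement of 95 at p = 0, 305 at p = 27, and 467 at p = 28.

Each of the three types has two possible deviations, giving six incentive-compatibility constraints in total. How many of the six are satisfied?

4

Moderate-case (own payoff 305 − 24×27 = -343): to p=0 gives 95 → profitable ✗; to p=28 gives 467 − 24×28 = -205 → profitable ✗.
Strong-case (own payoff 467 − 10×28 = 187): to p=0 gives 95 → no gain ✓; to p=27 gives 305 − 10×27 = 35 → no gain ✓.
Weak-case (own payoff 95): to p=27 gives 305 − 34×27 = -613 → no gain ✓; to p=28 gives 467 − 34×28 = -485 → no gain ✓.
4 of the 6 constraints hold; not an equilibrium.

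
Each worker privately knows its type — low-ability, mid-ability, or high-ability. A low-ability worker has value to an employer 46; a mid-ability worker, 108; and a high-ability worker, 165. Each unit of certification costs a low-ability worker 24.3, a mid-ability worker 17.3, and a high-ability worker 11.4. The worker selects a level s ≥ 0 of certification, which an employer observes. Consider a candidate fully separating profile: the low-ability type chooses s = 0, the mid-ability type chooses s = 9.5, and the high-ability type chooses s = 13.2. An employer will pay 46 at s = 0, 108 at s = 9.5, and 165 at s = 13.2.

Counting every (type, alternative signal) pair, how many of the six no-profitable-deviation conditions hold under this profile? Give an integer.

Mid-ability (own payoff 108 − 17.3×9.5 = -56.35): to s=0 gives 46 → profitable ✗; to s=13.2 gives 165 − 17.3×13.2 = -63.36 → no gain ✓.
High-ability (own payoff 165 − 11.4×13.2 = 14.52): to s=0 gives 46 → profitable ✗; to s=9.5 gives 108 − 11.4×9.5 = -0.3 → no gain ✓.
Low-ability (own payoff 46): to s=9.5 gives 108 − 24.3×9.5 = -122.85 → no gain ✓; to s=13.2 gives 165 − 24.3×13.2 = -155.76 → no gain ✓.
4 of the 6 constraints hold; not an equilibrium.

4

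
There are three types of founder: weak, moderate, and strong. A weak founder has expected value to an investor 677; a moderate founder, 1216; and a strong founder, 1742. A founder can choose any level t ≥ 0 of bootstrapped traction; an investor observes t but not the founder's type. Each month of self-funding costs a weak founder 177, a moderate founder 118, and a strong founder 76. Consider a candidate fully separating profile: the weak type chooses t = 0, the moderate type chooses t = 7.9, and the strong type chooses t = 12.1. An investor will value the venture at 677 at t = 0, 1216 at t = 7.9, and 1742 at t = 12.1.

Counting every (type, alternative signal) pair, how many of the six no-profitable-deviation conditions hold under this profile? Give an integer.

4

Moderate (own payoff 1216 − 118×7.9 = 283.8): to t=0 gives 677 → profitable ✗; to t=12.1 gives 1742 − 118×12.1 = 314.2 → profitable ✗.
Weak (own payoff 677): to t=7.9 gives 1216 − 177×7.9 = -182.3 → no gain ✓; to t=12.1 gives 1742 − 177×12.1 = -399.7 → no gain ✓.
Strong (own payoff 1742 − 76×12.1 = 822.4): to t=0 gives 677 → no gain ✓; to t=7.9 gives 1216 − 76×7.9 = 615.6 → no gain ✓.
4 of the 6 constraints hold; not an equilibrium.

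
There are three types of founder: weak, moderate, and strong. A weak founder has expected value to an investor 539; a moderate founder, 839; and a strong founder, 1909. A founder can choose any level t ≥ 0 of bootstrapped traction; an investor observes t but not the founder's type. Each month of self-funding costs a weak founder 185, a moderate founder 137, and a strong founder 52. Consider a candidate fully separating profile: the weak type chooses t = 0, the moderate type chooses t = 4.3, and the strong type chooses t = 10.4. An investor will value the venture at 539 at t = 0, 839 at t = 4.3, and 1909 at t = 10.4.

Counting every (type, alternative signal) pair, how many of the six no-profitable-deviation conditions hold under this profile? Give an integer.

4

Strong (own payoff 1909 − 52×10.4 = 1368.2): to t=0 gives 539 → no gain ✓; to t=4.3 gives 839 − 52×4.3 = 615.4 → no gain ✓.
Moderate (own payoff 839 − 137×4.3 = 249.9): to t=0 gives 539 → profitable ✗; to t=10.4 gives 1909 − 137×10.4 = 484.2 → profitable ✗.
Weak (own payoff 539): to t=4.3 gives 839 − 185×4.3 = 43.5 → no gain ✓; to t=10.4 gives 1909 − 185×10.4 = -15 → no gain ✓.
4 of the 6 constraints hold; not an equilibrium.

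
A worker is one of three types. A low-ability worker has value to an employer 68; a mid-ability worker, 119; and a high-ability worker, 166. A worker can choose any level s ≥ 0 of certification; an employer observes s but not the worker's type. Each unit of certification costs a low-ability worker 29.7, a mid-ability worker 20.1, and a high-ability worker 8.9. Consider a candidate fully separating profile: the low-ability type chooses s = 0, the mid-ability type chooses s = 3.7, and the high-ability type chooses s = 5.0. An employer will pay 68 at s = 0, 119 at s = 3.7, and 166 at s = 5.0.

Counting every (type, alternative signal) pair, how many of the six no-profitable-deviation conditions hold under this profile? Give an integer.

4

High-ability (own payoff 166 − 8.9×5.0 = 121.5): to s=0 gives 68 → no gain ✓; to s=3.7 gives 119 − 8.9×3.7 = 86.07 → no gain ✓.
Low-ability (own payoff 68): to s=3.7 gives 119 − 29.7×3.7 = 9.11 → no gain ✓; to s=5.0 gives 166 − 29.7×5.0 = 17.5 → no gain ✓.
Mid-ability (own payoff 119 − 20.1×3.7 = 44.63): to s=0 gives 68 → profitable ✗; to s=5.0 gives 166 − 20.1×5.0 = 65.5 → profitable ✗.
4 of the 6 constraints hold; not an equilibrium.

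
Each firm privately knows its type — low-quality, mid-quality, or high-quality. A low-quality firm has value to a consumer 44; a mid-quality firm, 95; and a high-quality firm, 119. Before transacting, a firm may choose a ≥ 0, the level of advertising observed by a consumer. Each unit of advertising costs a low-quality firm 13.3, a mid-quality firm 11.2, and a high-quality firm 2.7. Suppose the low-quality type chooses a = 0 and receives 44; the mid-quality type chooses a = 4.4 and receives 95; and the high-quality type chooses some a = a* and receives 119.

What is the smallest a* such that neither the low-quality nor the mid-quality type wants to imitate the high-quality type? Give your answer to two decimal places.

6.54

Low-quality type (on-path payoff 44) won't mimic when 44 ≥ 119 − 13.3·a*, i.e. a* ≥ 5.64.
Mid-quality type (on-path payoff 95 − 11.2×4.4 = 45.72) won't mimic when 45.72 ≥ 119 − 11.2·a*, i.e. a* ≥ 6.54.
Both must hold, so a* = max(5.64, 6.54) = 6.54. The mid-quality type's constraint binds.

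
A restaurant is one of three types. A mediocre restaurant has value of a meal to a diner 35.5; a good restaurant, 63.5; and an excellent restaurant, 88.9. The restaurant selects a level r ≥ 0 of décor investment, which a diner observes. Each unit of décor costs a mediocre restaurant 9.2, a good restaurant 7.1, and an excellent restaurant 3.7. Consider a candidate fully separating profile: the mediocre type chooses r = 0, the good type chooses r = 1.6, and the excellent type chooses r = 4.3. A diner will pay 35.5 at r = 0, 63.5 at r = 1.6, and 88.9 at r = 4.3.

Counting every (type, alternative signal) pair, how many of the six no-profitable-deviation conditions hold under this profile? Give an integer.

3

Mediocre (own payoff 35.5): to r=1.6 gives 63.5 − 9.2×1.6 = 48.78 → profitable ✗; to r=4.3 gives 88.9 − 9.2×4.3 = 49.34 → profitable ✗.
Excellent (own payoff 88.9 − 3.7×4.3 = 72.99): to r=0 gives 35.5 → no gain ✓; to r=1.6 gives 63.5 − 3.7×1.6 = 57.58 → no gain ✓.
Good (own payoff 63.5 − 7.1×1.6 = 52.14): to r=0 gives 35.5 → no gain ✓; to r=4.3 gives 88.9 − 7.1×4.3 = 58.37 → profitable ✗.
3 of the 6 constraints hold; not an equilibrium.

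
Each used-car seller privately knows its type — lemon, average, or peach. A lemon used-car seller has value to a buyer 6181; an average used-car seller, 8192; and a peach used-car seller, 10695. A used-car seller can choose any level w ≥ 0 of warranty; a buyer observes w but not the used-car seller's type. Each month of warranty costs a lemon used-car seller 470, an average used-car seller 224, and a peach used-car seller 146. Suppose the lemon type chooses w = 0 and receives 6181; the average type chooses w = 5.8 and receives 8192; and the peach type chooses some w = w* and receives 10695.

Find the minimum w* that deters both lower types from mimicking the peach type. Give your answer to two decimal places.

Average type (on-path payoff 8192 − 224×5.8 = 6892.8) won't mimic when 6892.8 ≥ 10695 − 224·w*, i.e. w* ≥ 16.97.
Lemon type (on-path payoff 6181) won't mimic when 6181 ≥ 10695 − 470·w*, i.e. w* ≥ 9.60.
Both must hold, so w* = max(9.60, 16.97) = 16.97. The average type's constraint binds.

16.97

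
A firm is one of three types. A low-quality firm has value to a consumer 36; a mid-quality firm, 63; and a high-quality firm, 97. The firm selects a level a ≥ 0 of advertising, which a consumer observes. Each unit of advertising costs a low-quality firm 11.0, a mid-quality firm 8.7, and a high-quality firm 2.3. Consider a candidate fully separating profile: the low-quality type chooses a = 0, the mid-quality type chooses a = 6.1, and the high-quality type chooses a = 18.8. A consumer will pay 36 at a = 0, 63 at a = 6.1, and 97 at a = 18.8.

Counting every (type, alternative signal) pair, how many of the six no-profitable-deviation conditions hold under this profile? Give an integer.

5

High-quality (own payoff 97 − 2.3×18.8 = 53.76): to a=0 gives 36 → no gain ✓; to a=6.1 gives 63 − 2.3×6.1 = 48.97 → no gain ✓.
Mid-quality (own payoff 63 − 8.7×6.1 = 9.93): to a=0 gives 36 → profitable ✗; to a=18.8 gives 97 − 8.7×18.8 = -66.56 → no gain ✓.
Low-quality (own payoff 36): to a=6.1 gives 63 − 11.0×6.1 = -4.1 → no gain ✓; to a=18.8 gives 97 − 11.0×18.8 = -109.8 → no gain ✓.
5 of the 6 constraints hold; not an equilibrium.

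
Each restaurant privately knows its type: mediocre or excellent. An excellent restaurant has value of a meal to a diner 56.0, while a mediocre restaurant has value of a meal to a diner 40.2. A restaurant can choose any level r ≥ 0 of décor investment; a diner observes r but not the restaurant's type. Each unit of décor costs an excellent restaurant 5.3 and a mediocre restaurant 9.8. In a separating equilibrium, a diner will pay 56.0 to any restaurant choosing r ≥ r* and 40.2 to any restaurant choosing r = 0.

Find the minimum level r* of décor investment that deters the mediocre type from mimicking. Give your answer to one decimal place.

A mediocre restaurant choosing r = 0 receives 40.2.
Imitating at r* instead would pay 56.0 at cost 9.8·r*, netting 56.0 − 9.8·r*.
Indifference: 40.2 = 56.0 − 9.8·r*, so r* = (56.0 − 40.2) / 9.8 ≈ 1.6.
This is the mediocre type's binding incentive-compatibility constraint; any r ≥ 1.6 sustains separation on that side.

1.6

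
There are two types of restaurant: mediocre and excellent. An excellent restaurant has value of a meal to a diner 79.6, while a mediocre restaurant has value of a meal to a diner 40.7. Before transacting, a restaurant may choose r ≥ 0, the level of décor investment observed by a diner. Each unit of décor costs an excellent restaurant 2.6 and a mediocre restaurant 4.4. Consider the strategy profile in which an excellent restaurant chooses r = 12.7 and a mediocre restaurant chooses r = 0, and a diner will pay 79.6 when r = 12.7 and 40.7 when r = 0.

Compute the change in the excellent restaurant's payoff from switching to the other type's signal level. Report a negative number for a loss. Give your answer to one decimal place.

Playing r = 12.7 the excellent restaurant receives 79.6 − 2.6 × 12.7 = 46.58.
Deviating to r = 0 yields 40.7 instead.
Gain from deviating: 40.7 − 46.58 = -5.88, i.e. -5.9 to one decimal place.
The gain is negative, so the excellent type's incentive-compatibility constraint is satisfied.

-5.9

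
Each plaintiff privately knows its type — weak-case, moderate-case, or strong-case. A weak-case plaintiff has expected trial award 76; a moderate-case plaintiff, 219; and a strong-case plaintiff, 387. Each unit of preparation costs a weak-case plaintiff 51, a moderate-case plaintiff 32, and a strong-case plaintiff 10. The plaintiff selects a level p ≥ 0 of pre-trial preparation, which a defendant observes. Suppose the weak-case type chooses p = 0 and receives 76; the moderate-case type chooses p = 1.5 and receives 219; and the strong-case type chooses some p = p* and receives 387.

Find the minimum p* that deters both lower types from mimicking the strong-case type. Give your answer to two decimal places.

Weak-case type (on-path payoff 76) won't mimic when 76 ≥ 387 − 51·p*, i.e. p* ≥ 6.10.
Moderate-case type (on-path payoff 219 − 32×1.5 = 171) won't mimic when 171 ≥ 387 − 32·p*, i.e. p* ≥ 6.75.
Both must hold, so p* = max(6.10, 6.75) = 6.75. The moderate-case type's constraint binds.

6.75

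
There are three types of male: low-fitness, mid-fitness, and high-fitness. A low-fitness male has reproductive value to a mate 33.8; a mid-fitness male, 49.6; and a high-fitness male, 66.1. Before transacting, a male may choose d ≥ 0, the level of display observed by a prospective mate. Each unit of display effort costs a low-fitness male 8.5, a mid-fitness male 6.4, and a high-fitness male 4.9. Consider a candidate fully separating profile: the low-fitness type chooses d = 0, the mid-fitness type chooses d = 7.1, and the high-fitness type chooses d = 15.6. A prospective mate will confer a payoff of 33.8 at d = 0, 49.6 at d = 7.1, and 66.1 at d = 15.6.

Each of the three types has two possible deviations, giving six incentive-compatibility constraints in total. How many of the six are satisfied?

3

Mid-fitness (own payoff 49.6 − 6.4×7.1 = 4.16): to d=0 gives 33.8 → profitable ✗; to d=15.6 gives 66.1 − 6.4×15.6 = -33.74 → no gain ✓.
High-fitness (own payoff 66.1 − 4.9×15.6 = -10.34): to d=0 gives 33.8 → profitable ✗; to d=7.1 gives 49.6 − 4.9×7.1 = 14.81 → profitable ✗.
Low-fitness (own payoff 33.8): to d=7.1 gives 49.6 − 8.5×7.1 = -10.75 → no gain ✓; to d=15.6 gives 66.1 − 8.5×15.6 = -66.5 → no gain ✓.
3 of the 6 constraints hold; not an equilibrium.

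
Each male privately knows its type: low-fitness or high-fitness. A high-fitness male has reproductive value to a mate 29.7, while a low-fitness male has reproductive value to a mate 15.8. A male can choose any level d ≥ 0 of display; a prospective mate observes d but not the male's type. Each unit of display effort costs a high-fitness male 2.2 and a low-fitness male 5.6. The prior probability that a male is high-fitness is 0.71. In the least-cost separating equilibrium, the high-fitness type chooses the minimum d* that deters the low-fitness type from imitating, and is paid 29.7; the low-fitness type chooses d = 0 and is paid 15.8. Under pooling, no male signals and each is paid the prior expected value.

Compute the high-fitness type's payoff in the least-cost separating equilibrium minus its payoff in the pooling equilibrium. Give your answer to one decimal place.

-1.4

Least-cost separating signal: d* solves 15.8 = 29.7 − 5.6·d*, so d* = (29.7 − 15.8)/5.6 ≈ 2.4821.
High-fitness type's separating payoff: 29.7 − 2.2 × d* = 29.7 − 2.2 × (29.7 − 15.8)/5.6 = 29.7 − 30.58/5.6 ≈ 24.239.
Pooling payoff: 0.71 × 29.7 + 0.29 × 15.8 = 25.669.
Difference: 24.239 − 25.669 = -1.43, i.e. -1.4 to one decimal place.
The high-fitness type would prefer the pooling outcome.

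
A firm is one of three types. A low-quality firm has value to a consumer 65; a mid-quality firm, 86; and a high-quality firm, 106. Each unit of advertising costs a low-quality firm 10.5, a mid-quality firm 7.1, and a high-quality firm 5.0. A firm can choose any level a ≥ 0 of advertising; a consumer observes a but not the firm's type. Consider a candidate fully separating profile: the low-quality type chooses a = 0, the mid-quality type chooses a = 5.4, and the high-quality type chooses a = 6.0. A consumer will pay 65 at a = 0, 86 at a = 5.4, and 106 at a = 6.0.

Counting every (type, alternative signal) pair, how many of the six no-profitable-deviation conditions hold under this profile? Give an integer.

4

Low-quality (own payoff 65): to a=5.4 gives 86 − 10.5×5.4 = 29.3 → no gain ✓; to a=6.0 gives 106 − 10.5×6.0 = 43 → no gain ✓.
High-quality (own payoff 106 − 5.0×6.0 = 76): to a=0 gives 65 → no gain ✓; to a=5.4 gives 86 − 5.0×5.4 = 59 → no gain ✓.
Mid-quality (own payoff 86 − 7.1×5.4 = 47.66): to a=0 gives 65 → profitable ✗; to a=6.0 gives 106 − 7.1×6.0 = 63.4 → profitable ✗.
4 of the 6 constraints hold; not an equilibrium.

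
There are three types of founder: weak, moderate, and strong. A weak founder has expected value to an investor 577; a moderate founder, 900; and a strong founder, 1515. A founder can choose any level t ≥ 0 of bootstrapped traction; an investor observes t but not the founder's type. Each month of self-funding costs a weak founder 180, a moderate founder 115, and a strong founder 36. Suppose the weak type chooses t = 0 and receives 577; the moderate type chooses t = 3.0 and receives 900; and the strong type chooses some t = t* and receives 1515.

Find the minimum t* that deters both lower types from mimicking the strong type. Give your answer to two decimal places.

8.35

Moderate type (on-path payoff 900 − 115×3.0 = 555) won't mimic when 555 ≥ 1515 − 115·t*, i.e. t* ≥ 8.35.
Weak type (on-path payoff 577) won't mimic when 577 ≥ 1515 − 180·t*, i.e. t* ≥ 5.21.
Both must hold, so t* = max(5.21, 8.35) = 8.35. The moderate type's constraint binds.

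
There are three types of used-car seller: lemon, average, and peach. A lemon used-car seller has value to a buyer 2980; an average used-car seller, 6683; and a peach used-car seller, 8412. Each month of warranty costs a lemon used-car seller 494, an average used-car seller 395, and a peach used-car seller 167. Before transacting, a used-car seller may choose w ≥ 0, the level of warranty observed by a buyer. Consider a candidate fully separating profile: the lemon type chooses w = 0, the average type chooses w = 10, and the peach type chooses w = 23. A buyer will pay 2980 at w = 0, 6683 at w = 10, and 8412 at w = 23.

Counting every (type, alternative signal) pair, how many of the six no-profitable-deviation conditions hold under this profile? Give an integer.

Peach (own payoff 8412 − 167×23 = 4571): to w=0 gives 2980 → no gain ✓; to w=10 gives 6683 − 167×10 = 5013 → profitable ✗.
Average (own payoff 6683 − 395×10 = 2733): to w=0 gives 2980 → profitable ✗; to w=23 gives 8412 − 395×23 = -673 → no gain ✓.
Lemon (own payoff 2980): to w=10 gives 6683 − 494×10 = 1743 → no gain ✓; to w=23 gives 8412 − 494×23 = -2950 → no gain ✓.
4 of the 6 constraints hold; not an equilibrium.

4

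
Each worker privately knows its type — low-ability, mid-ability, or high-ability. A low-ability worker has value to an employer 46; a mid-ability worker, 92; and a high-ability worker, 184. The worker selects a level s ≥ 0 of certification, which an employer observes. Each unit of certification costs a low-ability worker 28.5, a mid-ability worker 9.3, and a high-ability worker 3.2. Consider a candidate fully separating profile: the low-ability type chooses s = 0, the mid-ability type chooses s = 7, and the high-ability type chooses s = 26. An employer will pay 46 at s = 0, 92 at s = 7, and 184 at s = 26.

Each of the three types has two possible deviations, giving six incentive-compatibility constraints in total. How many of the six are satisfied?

5

High-ability (own payoff 184 − 3.2×26 = 100.8): to s=0 gives 46 → no gain ✓; to s=7 gives 92 − 3.2×7 = 69.6 → no gain ✓.
Low-ability (own payoff 46): to s=7 gives 92 − 28.5×7 = -107.5 → no gain ✓; to s=26 gives 184 − 28.5×26 = -557 → no gain ✓.
Mid-ability (own payoff 92 − 9.3×7 = 26.9): to s=0 gives 46 → profitable ✗; to s=26 gives 184 − 9.3×26 = -57.8 → no gain ✓.
5 of the 6 constraints hold; not an equilibrium.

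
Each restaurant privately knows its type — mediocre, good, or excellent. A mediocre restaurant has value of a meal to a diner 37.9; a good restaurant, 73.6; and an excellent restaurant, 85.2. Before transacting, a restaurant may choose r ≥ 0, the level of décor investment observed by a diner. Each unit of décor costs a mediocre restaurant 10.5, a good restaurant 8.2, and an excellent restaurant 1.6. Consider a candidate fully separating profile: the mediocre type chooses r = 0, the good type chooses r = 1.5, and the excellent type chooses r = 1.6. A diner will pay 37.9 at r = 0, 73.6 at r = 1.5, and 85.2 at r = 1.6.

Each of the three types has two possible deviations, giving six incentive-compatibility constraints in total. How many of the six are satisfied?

Excellent (own payoff 85.2 − 1.6×1.6 = 82.64): to r=0 gives 37.9 → no gain ✓; to r=1.5 gives 73.6 − 1.6×1.5 = 71.2 → no gain ✓.
Mediocre (own payoff 37.9): to r=1.5 gives 73.6 − 10.5×1.5 = 57.85 → profitable ✗; to r=1.6 gives 85.2 − 10.5×1.6 = 68.4 → profitable ✗.
Good (own payoff 73.6 − 8.2×1.5 = 61.3): to r=0 gives 37.9 → no gain ✓; to r=1.6 gives 85.2 − 8.2×1.6 = 72.08 → profitable ✗.
3 of the 6 constraints hold; not an equilibrium.

3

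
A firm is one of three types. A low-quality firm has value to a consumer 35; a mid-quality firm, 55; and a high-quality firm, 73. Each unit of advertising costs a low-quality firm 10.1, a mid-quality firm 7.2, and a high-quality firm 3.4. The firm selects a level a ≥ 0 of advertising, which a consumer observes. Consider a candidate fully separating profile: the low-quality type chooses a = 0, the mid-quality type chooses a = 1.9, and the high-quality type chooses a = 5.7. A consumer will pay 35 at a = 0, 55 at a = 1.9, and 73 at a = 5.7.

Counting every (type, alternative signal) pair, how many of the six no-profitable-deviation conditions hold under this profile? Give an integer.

5

Low-quality (own payoff 35): to a=1.9 gives 55 − 10.1×1.9 = 35.81 → profitable ✗; to a=5.7 gives 73 − 10.1×5.7 = 15.43 → no gain ✓.
High-quality (own payoff 73 − 3.4×5.7 = 53.62): to a=0 gives 35 → no gain ✓; to a=1.9 gives 55 − 3.4×1.9 = 48.54 → no gain ✓.
Mid-quality (own payoff 55 − 7.2×1.9 = 41.32): to a=0 gives 35 → no gain ✓; to a=5.7 gives 73 − 7.2×5.7 = 31.96 → no gain ✓.
5 of the 6 constraints hold; not an equilibrium.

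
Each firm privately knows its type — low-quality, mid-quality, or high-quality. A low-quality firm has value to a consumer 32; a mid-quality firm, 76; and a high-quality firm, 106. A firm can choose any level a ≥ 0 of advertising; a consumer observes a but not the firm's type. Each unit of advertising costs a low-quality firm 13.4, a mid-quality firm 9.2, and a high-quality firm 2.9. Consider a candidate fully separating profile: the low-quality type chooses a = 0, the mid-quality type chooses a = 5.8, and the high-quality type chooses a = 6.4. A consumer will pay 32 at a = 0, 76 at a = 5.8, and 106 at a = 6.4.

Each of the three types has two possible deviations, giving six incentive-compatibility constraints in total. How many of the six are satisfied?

Mid-quality (own payoff 76 − 9.2×5.8 = 22.64): to a=0 gives 32 → profitable ✗; to a=6.4 gives 106 − 9.2×6.4 = 47.12 → profitable ✗.
Low-quality (own payoff 32): to a=5.8 gives 76 − 13.4×5.8 = -1.72 → no gain ✓; to a=6.4 gives 106 − 13.4×6.4 = 20.24 → no gain ✓.
High-quality (own payoff 106 − 2.9×6.4 = 87.44): to a=0 gives 32 → no gain ✓; to a=5.8 gives 76 − 2.9×5.8 = 59.18 → no gain ✓.
4 of the 6 constraints hold; not an equilibrium.

4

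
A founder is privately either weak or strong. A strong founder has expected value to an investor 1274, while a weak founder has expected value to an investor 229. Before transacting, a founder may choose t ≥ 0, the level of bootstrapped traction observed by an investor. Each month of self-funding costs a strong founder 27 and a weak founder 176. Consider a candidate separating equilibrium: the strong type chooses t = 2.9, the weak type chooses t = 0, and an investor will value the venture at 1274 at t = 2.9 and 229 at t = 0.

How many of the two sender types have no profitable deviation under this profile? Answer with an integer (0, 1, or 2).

1

Strong type: signal → 1274 − 27 × 2.9 = 1195.7; deviate to 0 → 229. IC holds (1195.7 ≥ 229).
Weak type: stay at 0 → 229; mimic → 1274 − 176 × 2.9 = 763.6. IC fails (229 < 763.6).
1 of 2 constraints hold, so this profile is not an equilibrium.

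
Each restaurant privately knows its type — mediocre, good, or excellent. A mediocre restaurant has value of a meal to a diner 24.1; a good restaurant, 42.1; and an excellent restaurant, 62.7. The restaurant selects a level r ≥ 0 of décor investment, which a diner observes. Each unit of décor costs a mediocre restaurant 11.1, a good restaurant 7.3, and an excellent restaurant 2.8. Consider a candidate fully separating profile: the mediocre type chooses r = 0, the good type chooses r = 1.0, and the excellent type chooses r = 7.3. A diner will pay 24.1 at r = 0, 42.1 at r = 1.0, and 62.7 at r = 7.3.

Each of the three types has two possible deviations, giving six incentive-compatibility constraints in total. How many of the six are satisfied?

Mediocre (own payoff 24.1): to r=1.0 gives 42.1 − 11.1×1.0 = 31 → profitable ✗; to r=7.3 gives 62.7 − 11.1×7.3 = -18.33 → no gain ✓.
Good (own payoff 42.1 − 7.3×1.0 = 34.8): to r=0 gives 24.1 → no gain ✓; to r=7.3 gives 62.7 − 7.3×7.3 = 9.41 → no gain ✓.
Excellent (own payoff 62.7 − 2.8×7.3 = 42.26): to r=0 gives 24.1 → no gain ✓; to r=1.0 gives 42.1 − 2.8×1.0 = 39.3 → no gain ✓.
5 of the 6 constraints hold; not an equilibrium.

5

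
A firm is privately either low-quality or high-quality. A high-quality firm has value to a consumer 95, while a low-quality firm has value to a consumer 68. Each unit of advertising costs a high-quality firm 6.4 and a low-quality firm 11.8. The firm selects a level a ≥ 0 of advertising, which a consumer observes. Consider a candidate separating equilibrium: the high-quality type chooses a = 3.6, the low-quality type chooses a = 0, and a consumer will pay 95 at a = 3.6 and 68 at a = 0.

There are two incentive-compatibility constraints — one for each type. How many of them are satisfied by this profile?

High-quality type: signal → 95 − 6.4 × 3.6 = 71.96; deviate to 0 → 68. IC holds (71.96 ≥ 68).
Low-quality type: stay at 0 → 68; mimic → 95 − 11.8 × 3.6 = 52.52. IC holds (68 ≥ 52.52).
2 of 2 constraints hold, so this is a separating equilibrium.

2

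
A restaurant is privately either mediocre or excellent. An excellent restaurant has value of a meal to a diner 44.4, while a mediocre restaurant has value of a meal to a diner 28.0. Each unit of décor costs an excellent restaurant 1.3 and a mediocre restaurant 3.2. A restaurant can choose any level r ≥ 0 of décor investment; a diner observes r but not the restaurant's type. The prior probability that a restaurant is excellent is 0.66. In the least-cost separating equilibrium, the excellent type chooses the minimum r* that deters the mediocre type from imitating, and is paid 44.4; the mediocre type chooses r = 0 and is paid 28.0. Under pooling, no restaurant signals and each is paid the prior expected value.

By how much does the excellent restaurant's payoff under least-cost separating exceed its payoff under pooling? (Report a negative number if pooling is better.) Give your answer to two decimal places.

-1.09

Least-cost separating signal: r* solves 28.0 = 44.4 − 3.2·r*, so r* = (44.4 − 28.0)/3.2 = 5.125.
Excellent type's separating payoff: 44.4 − 1.3 × r* = 44.4 − 1.3 × (44.4 − 28.0)/3.2 = 44.4 − 21.32/3.2 = 37.7375.
Pooling payoff: 0.66 × 44.4 + 0.34 × 28.0 = 38.824.
Difference: 37.7375 − 38.824 = -1.0865, i.e. -1.09 to two decimal places.
The excellent type would prefer the pooling outcome.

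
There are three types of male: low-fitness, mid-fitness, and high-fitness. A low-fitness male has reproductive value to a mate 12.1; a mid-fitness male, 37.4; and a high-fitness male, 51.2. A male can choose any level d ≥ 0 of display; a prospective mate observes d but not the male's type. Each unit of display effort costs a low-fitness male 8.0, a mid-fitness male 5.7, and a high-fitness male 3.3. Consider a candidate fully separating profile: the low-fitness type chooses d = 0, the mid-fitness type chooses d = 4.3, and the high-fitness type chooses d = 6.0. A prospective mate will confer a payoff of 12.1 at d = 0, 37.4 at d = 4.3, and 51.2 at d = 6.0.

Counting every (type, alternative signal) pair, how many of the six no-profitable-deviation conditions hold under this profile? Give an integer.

Mid-fitness (own payoff 37.4 − 5.7×4.3 = 12.89): to d=0 gives 12.1 → no gain ✓; to d=6.0 gives 51.2 − 5.7×6.0 = 17 → profitable ✗.
High-fitness (own payoff 51.2 − 3.3×6.0 = 31.4): to d=0 gives 12.1 → no gain ✓; to d=4.3 gives 37.4 − 3.3×4.3 = 23.21 → no gain ✓.
Low-fitness (own payoff 12.1): to d=4.3 gives 37.4 − 8.0×4.3 = 3 → no gain ✓; to d=6.0 gives 51.2 − 8.0×6.0 = 3.2 → no gain ✓.
5 of the 6 constraints hold; not an equilibrium.

5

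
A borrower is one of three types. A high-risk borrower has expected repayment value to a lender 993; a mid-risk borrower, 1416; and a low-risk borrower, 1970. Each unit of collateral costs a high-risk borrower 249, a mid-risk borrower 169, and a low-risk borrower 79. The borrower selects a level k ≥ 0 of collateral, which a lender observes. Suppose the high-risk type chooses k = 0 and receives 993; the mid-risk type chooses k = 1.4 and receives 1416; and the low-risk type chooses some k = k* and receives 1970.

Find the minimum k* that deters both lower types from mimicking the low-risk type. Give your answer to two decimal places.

Mid-risk type (on-path payoff 1416 − 169×1.4 = 1179.4) won't mimic when 1179.4 ≥ 1970 − 169·k*, i.e. k* ≥ 4.68.
High-risk type (on-path payoff 993) won't mimic when 993 ≥ 1970 − 249·k*, i.e. k* ≥ 3.92.
Both must hold, so k* = max(3.92, 4.68) = 4.68. The mid-risk type's constraint binds.

4.68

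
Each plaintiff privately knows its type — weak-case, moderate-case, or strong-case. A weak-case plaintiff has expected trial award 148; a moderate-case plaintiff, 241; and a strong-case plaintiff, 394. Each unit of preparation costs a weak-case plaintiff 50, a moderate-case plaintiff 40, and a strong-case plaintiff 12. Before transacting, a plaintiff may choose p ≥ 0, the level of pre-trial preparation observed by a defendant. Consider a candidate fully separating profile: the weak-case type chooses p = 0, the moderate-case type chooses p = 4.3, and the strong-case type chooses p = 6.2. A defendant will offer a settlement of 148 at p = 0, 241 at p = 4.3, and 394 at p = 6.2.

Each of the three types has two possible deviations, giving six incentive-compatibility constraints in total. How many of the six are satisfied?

Moderate-case (own payoff 241 − 40×4.3 = 69): to p=0 gives 148 → profitable ✗; to p=6.2 gives 394 − 40×6.2 = 146 → profitable ✗.
Weak-case (own payoff 148): to p=4.3 gives 241 − 50×4.3 = 26 → no gain ✓; to p=6.2 gives 394 − 50×6.2 = 84 → no gain ✓.
Strong-case (own payoff 394 − 12×6.2 = 319.6): to p=0 gives 148 → no gain ✓; to p=4.3 gives 241 − 12×4.3 = 189.4 → no gain ✓.
4 of the 6 constraints hold; not an equilibrium.

4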